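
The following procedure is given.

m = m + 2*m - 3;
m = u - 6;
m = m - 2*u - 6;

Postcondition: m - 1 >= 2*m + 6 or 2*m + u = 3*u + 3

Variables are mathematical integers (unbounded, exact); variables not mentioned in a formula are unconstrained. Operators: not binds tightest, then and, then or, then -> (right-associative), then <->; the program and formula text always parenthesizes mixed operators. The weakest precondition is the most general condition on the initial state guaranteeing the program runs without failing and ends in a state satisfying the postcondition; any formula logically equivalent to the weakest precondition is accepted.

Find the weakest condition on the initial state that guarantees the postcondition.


Working backward. After the program, the postcondition m - 1 >= 2*m + 6 or 2*m + u = 3*u + 3 must hold; in canonical form it is m <= -7 or 2*m = 2*u + 3.
Before m := m - 2*u - 6: m <= 2*u - 1 or 2*m = 6*u + 15
Before m := u - 6: u >= -5 or 4*u = -27
Before m := m + 2*m - 3: u >= -5 or 4*u = -27
Answer: WP = u >= -5 or 4*u = -27


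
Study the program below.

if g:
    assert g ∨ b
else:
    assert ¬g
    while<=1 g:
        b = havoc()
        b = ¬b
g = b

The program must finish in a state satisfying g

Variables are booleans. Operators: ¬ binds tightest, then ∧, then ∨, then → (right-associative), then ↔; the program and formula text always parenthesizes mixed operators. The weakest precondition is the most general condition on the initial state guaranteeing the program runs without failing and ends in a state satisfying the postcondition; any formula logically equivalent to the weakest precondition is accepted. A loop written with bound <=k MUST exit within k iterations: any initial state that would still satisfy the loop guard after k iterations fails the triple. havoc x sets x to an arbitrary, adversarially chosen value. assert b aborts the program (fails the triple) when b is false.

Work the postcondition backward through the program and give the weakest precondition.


Working backward. After the program, g must hold.
Before g := b: b
Then branch requires (g ∨ b) ∧ b; else branch requires (¬g) ∧ ((¬g) → b).
Before the if: (g → ((g ∨ b) ∧ b)) ∧ ((¬g) → ((¬g) ∧ ((¬g) → b)))
Answer: WP = (g → ((g ∨ b) ∧ b)) ∧ ((¬g) → ((¬g) ∧ ((¬g) → b)))


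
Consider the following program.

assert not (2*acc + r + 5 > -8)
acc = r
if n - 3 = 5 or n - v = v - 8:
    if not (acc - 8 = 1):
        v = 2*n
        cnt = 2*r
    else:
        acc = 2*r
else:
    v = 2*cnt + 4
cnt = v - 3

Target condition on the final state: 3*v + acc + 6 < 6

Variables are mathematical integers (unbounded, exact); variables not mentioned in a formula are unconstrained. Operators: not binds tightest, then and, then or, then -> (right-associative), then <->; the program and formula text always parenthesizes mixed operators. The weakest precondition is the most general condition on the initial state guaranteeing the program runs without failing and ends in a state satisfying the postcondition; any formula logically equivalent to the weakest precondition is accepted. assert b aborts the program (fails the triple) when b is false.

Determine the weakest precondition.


Working backward. After the program, the postcondition 3*v + acc + 6 < 6 must hold; in canonical form it is acc + 3*v < 0.
Before cnt := v - 3: acc + 3*v < 0
Then branch requires ((not (acc = 9)) -> acc + 6*n < 0) and (acc = 9 -> 2*r + 3*v < 0); else branch requires acc + 6*cnt < -12.
Before the if: ((n = 8 or n = 2*v - 8) -> (((not (acc = 9)) -> acc + 6*n < 0) and (acc = 9 -> 2*r + 3*v < 0))) and ((not (n = 8 or n = 2*v - 8)) -> acc + 6*cnt < -12)
Before acc := r: ((n = 8 or n = 2*v - 8) -> (((not (r = 9)) -> 6*n + r < 0) and (r = 9 -> 2*r + 3*v < 0))) and ((not (n = 8 or n = 2*v - 8)) -> 6*cnt + r < -12)
Before assert not (2*acc + r + 5 > -8): (not (2*acc + r > -13)) and ((n = 8 or n = 2*v - 8) -> (((not (r = 9)) -> 6*n + r < 0) and (r = 9 -> 2*r + 3*v < 0))) and ((not (n = 8 or n = 2*v - 8)) -> 6*cnt + r < -12)
Answer: WP = (not (2*acc + r > -13)) and ((n = 8 or n = 2*v - 8) -> (((not (r = 9)) -> 6*n + r < 0) and (r = 9 -> 2*r + 3*v < 0))) and ((not (n = 8 or n = 2*v - 8)) -> 6*cnt + r < -12)


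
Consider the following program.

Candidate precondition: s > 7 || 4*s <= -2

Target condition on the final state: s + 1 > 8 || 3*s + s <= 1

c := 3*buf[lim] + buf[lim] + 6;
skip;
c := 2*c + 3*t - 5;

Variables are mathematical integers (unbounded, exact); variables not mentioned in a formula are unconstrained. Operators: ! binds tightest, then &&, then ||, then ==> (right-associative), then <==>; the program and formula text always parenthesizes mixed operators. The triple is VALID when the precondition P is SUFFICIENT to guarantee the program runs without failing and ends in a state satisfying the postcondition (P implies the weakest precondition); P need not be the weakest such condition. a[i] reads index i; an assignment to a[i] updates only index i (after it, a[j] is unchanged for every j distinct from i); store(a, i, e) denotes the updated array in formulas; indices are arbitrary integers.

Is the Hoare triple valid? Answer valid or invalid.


Working backward. After the program, the postcondition s + 1 > 8 || 3*s + s <= 1 must hold; in canonical form it is s > 7 || 4*s <= 1.
Before c := 2*c + 3*t - 5: s > 7 || 4*s <= 1
Before skip: s > 7 || 4*s <= 1
Before c := 3*buf[lim] + buf[lim] + 6: s > 7 || 4*s <= 1
The weakest precondition is s > 7 || 4*s <= 1.
Check whether s > 7 || 4*s <= -2 implies it.
Every state satisfying the precondition satisfies the weakest precondition: the implication holds.
Answer: valid


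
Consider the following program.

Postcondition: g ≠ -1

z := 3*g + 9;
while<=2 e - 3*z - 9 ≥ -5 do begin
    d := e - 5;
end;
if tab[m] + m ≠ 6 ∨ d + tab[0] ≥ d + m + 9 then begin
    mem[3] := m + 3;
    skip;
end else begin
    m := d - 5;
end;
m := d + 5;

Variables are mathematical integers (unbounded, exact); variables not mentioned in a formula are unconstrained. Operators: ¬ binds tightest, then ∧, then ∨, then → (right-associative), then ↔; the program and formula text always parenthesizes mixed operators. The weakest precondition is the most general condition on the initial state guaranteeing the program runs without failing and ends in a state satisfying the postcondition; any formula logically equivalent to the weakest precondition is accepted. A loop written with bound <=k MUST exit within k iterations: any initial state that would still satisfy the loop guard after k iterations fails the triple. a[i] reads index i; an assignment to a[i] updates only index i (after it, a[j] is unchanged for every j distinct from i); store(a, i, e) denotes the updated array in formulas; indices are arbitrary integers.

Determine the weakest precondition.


Working backward. After the program, g ≠ -1 must hold.
Before m := d + 5: g ≠ -1
Then branch requires g ≠ -1; else branch requires g ≠ -1.
Before the if: ((tab[m] + m ≠ 6 ∨ tab[0] ≥ m + 9) → g ≠ -1) ∧ ((¬(tab[m] + m ≠ 6 ∨ tab[0] ≥ m + 9)) → g ≠ -1)
Before the loop (bound <=2), unroll the exhaustion recursion (WP_0 = exit-now case; WP_j = one more guarded iteration, up to j = 2):
  WP_0: (¬(e ≥ 3*z + 4)) ∧ ((tab[m] + m ≠ 6 ∨ tab[0] ≥ m + 9) → g ≠ -1) ∧ ((¬(tab[m] + m ≠ 6 ∨ tab[0] ≥ m + 9)) → g ≠ -1)
  WP_1: (e ≥ 3*z + 4 → ((¬(e ≥ 3*z + 4)) ∧ ((tab[m] + m ≠ 6 ∨ tab[0] ≥ m + 9) → g ≠ -1) ∧ ((¬(tab[m] + m ≠ 6 ∨ tab[0] ≥ m + 9)) → g ≠ -1))) ∧ ((¬(e ≥ 3*z + 4)) → (((tab[m] + m ≠ 6 ∨ tab[0] ≥ m + 9) → g ≠ -1) ∧ ((¬(tab[m] + m ≠ 6 ∨ tab[0] ≥ m + 9)) → g ≠ -1)))
  WP_2: (e ≥ 3*z + 4 → ((e ≥ 3*z + 4 → ((¬(e ≥ 3*z + 4)) ∧ ((tab[m] + m ≠ 6 ∨ tab[0] ≥ m + 9) → g ≠ -1) ∧ ((¬(tab[m] + m ≠ 6 ∨ tab[0] ≥ m + 9)) → g ≠ -1))) ∧ ((¬(e ≥ 3*z + 4)) → (((tab[m] + m ≠ 6 ∨ tab[0] ≥ m + 9) → g ≠ -1) ∧ ((¬(tab[m] + m ≠ 6 ∨ tab[0] ≥ m + 9)) → g ≠ -1))))) ∧ ((¬(e ≥ 3*z + 4)) → (((tab[m] + m ≠ 6 ∨ tab[0] ≥ m + 9) → g ≠ -1) ∧ ((¬(tab[m] + m ≠ 6 ∨ tab[0] ≥ m + 9)) → g ≠ -1)))
So before the loop: (e ≥ 3*z + 4 → ((e ≥ 3*z + 4 → ((¬(e ≥ 3*z + 4)) ∧ ((tab[m] + m ≠ 6 ∨ tab[0] ≥ m + 9) → g ≠ -1) ∧ ((¬(tab[m] + m ≠ 6 ∨ tab[0] ≥ m + 9)) → g ≠ -1))) ∧ ((¬(e ≥ 3*z + 4)) → (((tab[m] + m ≠ 6 ∨ tab[0] ≥ m + 9) → g ≠ -1) ∧ ((¬(tab[m] + m ≠ 6 ∨ tab[0] ≥ m + 9)) → g ≠ -1))))) ∧ ((¬(e ≥ 3*z + 4)) → (((tab[m] + m ≠ 6 ∨ tab[0] ≥ m + 9) → g ≠ -1) ∧ ((¬(tab[m] + m ≠ 6 ∨ tab[0] ≥ m + 9)) → g ≠ -1)))
Before z := 3*g + 9: (e ≥ 9*g + 31 → ((e ≥ 9*g + 31 → ((¬(e ≥ 9*g + 31)) ∧ ((tab[m] + m ≠ 6 ∨ tab[0] ≥ m + 9) → g ≠ -1) ∧ ((¬(tab[m] + m ≠ 6 ∨ tab[0] ≥ m + 9)) → g ≠ -1))) ∧ ((¬(e ≥ 9*g + 31)) → (((tab[m] + m ≠ 6 ∨ tab[0] ≥ m + 9) → g ≠ -1) ∧ ((¬(tab[m] + m ≠ 6 ∨ tab[0] ≥ m + 9)) → g ≠ -1))))) ∧ ((¬(e ≥ 9*g + 31)) → (((tab[m] + m ≠ 6 ∨ tab[0] ≥ m + 9) → g ≠ -1) ∧ ((¬(tab[m] + m ≠ 6 ∨ tab[0] ≥ m + 9)) → g ≠ -1)))
Answer: WP = (e ≥ 9*g + 31 → ((e ≥ 9*g + 31 → ((¬(e ≥ 9*g + 31)) ∧ ((tab[m] + m ≠ 6 ∨ tab[0] ≥ m + 9) → g ≠ -1) ∧ ((¬(tab[m] + m ≠ 6 ∨ tab[0] ≥ m + 9)) → g ≠ -1))) ∧ ((¬(e ≥ 9*g + 31)) → (((tab[m] + m ≠ 6 ∨ tab[0] ≥ m + 9) → g ≠ -1) ∧ ((¬(tab[m] + m ≠ 6 ∨ tab[0] ≥ m + 9)) → g ≠ -1))))) ∧ ((¬(e ≥ 9*g + 31)) → (((tab[m] + m ≠ 6 ∨ tab[0] ≥ m + 9) → g ≠ -1) ∧ ((¬(tab[m] + m ≠ 6 ∨ tab[0] ≥ m + 9)) → g ≠ -1)))


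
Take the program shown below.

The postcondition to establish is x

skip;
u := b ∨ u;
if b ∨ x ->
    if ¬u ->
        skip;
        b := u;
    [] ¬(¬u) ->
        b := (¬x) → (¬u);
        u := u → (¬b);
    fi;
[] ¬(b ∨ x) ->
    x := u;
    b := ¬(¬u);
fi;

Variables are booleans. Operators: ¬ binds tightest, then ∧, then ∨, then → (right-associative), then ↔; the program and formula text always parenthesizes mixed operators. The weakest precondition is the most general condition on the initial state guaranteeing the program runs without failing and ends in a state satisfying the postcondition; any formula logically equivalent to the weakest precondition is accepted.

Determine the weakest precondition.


Working backward. After the program, x must hold.
Then branch requires ((¬u) → x) ∧ (u → x); else branch requires u.
Before the if: ((b ∨ x) → (((¬u) → x) ∧ (u → x))) ∧ ((¬(b ∨ x)) → u)
Before u := b ∨ u: ((b ∨ x) → (((¬(b ∨ u)) → x) ∧ ((b ∨ u) → x))) ∧ ((¬(b ∨ x)) → (b ∨ u))
Before skip: ((b ∨ x) → (((¬(b ∨ u)) → x) ∧ ((b ∨ u) → x))) ∧ ((¬(b ∨ x)) → (b ∨ u))
Answer: WP = ((b ∨ x) → (((¬(b ∨ u)) → x) ∧ ((b ∨ u) → x))) ∧ ((¬(b ∨ x)) → (b ∨ u))


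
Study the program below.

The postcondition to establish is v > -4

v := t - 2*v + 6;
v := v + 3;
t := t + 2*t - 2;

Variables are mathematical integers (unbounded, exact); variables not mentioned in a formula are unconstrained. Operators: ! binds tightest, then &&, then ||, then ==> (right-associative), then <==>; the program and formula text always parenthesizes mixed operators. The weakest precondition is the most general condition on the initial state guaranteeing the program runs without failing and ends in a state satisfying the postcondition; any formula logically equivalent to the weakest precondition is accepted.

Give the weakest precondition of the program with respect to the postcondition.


Working backward. After the program, v > -4 must hold.
Before t := t + 2*t - 2: v > -4
Before v := v + 3: v > -7
Before v := t - 2*v + 6: t > 2*v - 13
Answer: WP = t > 2*v - 13


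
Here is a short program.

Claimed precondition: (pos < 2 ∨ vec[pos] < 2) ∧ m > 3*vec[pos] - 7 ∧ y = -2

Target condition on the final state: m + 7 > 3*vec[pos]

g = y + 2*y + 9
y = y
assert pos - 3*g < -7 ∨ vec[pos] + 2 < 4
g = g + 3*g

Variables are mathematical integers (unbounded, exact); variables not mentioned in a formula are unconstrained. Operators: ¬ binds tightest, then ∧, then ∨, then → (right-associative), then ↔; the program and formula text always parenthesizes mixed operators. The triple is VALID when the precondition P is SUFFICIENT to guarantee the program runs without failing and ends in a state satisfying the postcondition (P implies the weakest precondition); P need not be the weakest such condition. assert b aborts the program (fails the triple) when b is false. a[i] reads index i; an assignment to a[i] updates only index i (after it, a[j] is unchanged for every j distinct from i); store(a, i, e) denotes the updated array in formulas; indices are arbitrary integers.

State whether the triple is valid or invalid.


Working backward. After the program, the postcondition m + 7 > 3*vec[pos] must hold; in canonical form it is m > 3*vec[pos] - 7.
Before g := g + 3*g: m > 3*vec[pos] - 7
Before assert pos - 3*g < -7 ∨ vec[pos] + 2 < 4: (pos < 3*g - 7 ∨ vec[pos] < 2) ∧ m > 3*vec[pos] - 7
Before y := y: (pos < 3*g - 7 ∨ vec[pos] < 2) ∧ m > 3*vec[pos] - 7
Before g := y + 2*y + 9: (pos < 9*y + 20 ∨ vec[pos] < 2) ∧ m > 3*vec[pos] - 7
The weakest precondition is (pos < 9*y + 20 ∨ vec[pos] < 2) ∧ m > 3*vec[pos] - 7.
Check whether (pos < 2 ∨ vec[pos] < 2) ∧ m > 3*vec[pos] - 7 ∧ y = -2 implies it.
Every state satisfying the precondition satisfies the weakest precondition: the implication holds.
Answer: valid


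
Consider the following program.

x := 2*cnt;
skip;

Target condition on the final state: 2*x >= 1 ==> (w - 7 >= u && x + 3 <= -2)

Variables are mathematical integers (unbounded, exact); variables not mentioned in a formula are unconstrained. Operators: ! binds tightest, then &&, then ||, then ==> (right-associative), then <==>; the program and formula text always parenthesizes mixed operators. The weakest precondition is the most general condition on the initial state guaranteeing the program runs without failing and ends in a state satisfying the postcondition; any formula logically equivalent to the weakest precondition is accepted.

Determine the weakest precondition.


Working backward. After the program, the postcondition 2*x >= 1 ==> (w - 7 >= u && x + 3 <= -2) must hold; in canonical form it is 2*x >= 1 ==> (w >= u + 7 && x <= -5).
Before skip: 2*x >= 1 ==> (w >= u + 7 && x <= -5)
Before x := 2*cnt: 4*cnt >= 1 ==> (w >= u + 7 && 2*cnt <= -5)
Answer: WP = 4*cnt >= 1 ==> (w >= u + 7 && 2*cnt <= -5)


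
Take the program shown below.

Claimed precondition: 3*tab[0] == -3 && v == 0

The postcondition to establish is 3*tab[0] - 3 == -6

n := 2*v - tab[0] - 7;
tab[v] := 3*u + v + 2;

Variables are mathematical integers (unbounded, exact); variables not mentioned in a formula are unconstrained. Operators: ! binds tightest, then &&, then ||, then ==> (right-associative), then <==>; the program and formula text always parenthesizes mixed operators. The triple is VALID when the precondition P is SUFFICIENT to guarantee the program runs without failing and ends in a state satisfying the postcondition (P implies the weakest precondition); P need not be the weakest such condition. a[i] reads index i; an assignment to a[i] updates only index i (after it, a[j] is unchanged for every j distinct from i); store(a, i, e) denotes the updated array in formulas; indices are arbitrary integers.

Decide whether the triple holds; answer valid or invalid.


Working backward. After the program, the postcondition 3*tab[0] - 3 == -6 must hold; in canonical form it is 3*tab[0] == -3.
Before tab[v] := 3*u + v + 2: 3*store(tab, v, 3*u + v + 2)[0] == -3
Before n := 2*v - tab[0] - 7: 3*store(tab, v, 3*u + v + 2)[0] == -3
The weakest precondition is 3*store(tab, v, 3*u + v + 2)[0] == -3.
Check whether 3*tab[0] == -3 && v == 0 implies it.
Countermodel: at the initial state tab = {[0] = -1, elsewhere -1}, u = 0, v = 0, the precondition holds but the weakest precondition fails.
Answer: invalid


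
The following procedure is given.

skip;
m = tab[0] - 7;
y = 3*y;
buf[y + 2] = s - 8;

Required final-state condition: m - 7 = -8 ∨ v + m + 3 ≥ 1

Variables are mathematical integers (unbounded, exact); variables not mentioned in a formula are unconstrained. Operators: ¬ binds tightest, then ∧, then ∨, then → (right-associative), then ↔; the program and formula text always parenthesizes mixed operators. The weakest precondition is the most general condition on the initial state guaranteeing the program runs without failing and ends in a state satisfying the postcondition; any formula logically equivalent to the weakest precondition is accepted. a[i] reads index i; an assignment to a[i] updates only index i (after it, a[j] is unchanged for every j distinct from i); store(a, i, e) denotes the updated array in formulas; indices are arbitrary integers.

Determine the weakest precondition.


Working backward. After the program, the postcondition m - 7 = -8 ∨ v + m + 3 ≥ 1 must hold; in canonical form it is m = -1 ∨ m + v ≥ -2.
Before buf[y + 2] := s - 8: m = -1 ∨ m + v ≥ -2
Before y := 3*y: m = -1 ∨ m + v ≥ -2
Before m := tab[0] - 7: tab[0] = 6 ∨ tab[0] + v ≥ 5
Before skip: tab[0] = 6 ∨ tab[0] + v ≥ 5
Answer: WP = tab[0] = 6 ∨ tab[0] + v ≥ 5


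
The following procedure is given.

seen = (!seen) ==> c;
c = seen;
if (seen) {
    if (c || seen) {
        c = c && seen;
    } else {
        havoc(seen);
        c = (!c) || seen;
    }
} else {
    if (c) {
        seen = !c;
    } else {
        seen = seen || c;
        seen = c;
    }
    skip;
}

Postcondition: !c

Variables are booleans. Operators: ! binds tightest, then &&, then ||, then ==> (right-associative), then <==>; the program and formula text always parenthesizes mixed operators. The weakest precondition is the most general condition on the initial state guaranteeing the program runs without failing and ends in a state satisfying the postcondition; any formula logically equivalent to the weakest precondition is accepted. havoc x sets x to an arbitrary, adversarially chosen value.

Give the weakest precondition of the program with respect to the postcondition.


Working backward. After the program, !c must hold.
Then branch requires ((c || seen) ==> (!(c && seen))) && (c || seen); else branch requires c ==> (!c).
Before the if: (seen ==> (((c || seen) ==> (!(c && seen))) && (c || seen))) && ((!seen) ==> (c ==> (!c)))
Before c := seen: (seen ==> ((seen ==> (!seen)) && seen)) && ((!seen) ==> (seen ==> (!seen)))
Before seen := (!seen) ==> c: (((!seen) ==> c) ==> ((((!seen) ==> c) ==> (!((!seen) ==> c))) && ((!seen) ==> c))) && ((!((!seen) ==> c)) ==> (((!seen) ==> c) ==> (!((!seen) ==> c))))
Answer: WP = (((!seen) ==> c) ==> ((((!seen) ==> c) ==> (!((!seen) ==> c))) && ((!seen) ==> c))) && ((!((!seen) ==> c)) ==> (((!seen) ==> c) ==> (!((!seen) ==> c))))


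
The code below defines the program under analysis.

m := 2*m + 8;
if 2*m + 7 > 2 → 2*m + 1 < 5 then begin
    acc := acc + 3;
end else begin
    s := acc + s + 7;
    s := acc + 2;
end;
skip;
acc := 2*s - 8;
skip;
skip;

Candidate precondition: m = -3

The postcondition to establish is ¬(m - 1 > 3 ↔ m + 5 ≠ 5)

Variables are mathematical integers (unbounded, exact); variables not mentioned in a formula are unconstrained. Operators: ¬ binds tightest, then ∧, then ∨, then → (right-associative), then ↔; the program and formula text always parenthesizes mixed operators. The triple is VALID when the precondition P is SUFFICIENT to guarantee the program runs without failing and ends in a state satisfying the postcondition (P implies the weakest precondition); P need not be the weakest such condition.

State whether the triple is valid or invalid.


Working backward. After the program, the postcondition ¬(m - 1 > 3 ↔ m + 5 ≠ 5) must hold; in canonical form it is ¬(m > 4 ↔ m ≠ 0).
Before skip: ¬(m > 4 ↔ m ≠ 0)
Before skip: ¬(m > 4 ↔ m ≠ 0)
Before acc := 2*s - 8: ¬(m > 4 ↔ m ≠ 0)
Before skip: ¬(m > 4 ↔ m ≠ 0)
Then branch requires ¬(m > 4 ↔ m ≠ 0); else branch requires ¬(m > 4 ↔ m ≠ 0).
Before the if: ((2*m > -5 → 2*m < 4) → (¬(m > 4 ↔ m ≠ 0))) ∧ ((¬(2*m > -5 → 2*m < 4)) → (¬(m > 4 ↔ m ≠ 0)))
Before m := 2*m + 8: ((4*m > -21 → 4*m < -12) → (¬(2*m > -4 ↔ 2*m ≠ -8))) ∧ ((¬(4*m > -21 → 4*m < -12)) → (¬(2*m > -4 ↔ 2*m ≠ -8)))
The weakest precondition is ((4*m > -21 → 4*m < -12) → (¬(2*m > -4 ↔ 2*m ≠ -8))) ∧ ((¬(4*m > -21 → 4*m < -12)) → (¬(2*m > -4 ↔ 2*m ≠ -8))).
Check whether m = -3 implies it.
Every state satisfying the precondition satisfies the weakest precondition: the implication holds.
Answer: valid


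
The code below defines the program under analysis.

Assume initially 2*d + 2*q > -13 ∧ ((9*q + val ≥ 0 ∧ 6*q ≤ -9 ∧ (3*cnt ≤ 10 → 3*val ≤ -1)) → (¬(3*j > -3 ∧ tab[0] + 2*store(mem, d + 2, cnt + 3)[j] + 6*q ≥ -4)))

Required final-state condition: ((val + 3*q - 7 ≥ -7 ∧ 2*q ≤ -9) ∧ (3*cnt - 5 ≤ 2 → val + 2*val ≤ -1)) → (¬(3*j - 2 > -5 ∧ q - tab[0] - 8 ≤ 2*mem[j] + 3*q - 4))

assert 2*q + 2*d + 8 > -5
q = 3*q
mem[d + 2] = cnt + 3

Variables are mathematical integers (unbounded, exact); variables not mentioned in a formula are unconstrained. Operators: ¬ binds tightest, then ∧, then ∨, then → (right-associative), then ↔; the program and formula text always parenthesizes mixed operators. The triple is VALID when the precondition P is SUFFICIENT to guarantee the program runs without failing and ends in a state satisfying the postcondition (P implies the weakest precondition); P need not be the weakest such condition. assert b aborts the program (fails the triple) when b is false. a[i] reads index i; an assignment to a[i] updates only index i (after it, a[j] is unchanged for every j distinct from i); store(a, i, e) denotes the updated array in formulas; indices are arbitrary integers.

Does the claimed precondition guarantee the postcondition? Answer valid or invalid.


Working backward. After the program, the postcondition ((val + 3*q - 7 ≥ -7 ∧ 2*q ≤ -9) ∧ (3*cnt - 5 ≤ 2 → val + 2*val ≤ -1)) → (¬(3*j - 2 > -5 ∧ q - tab[0] - 8 ≤ 2*mem[j] + 3*q - 4)) must hold; in canonical form it is (3*q + val ≥ 0 ∧ 2*q ≤ -9 ∧ (3*cnt ≤ 7 → 3*val ≤ -1)) → (¬(3*j > -3 ∧ 2*mem[j] + tab[0] + 2*q ≥ -4)).
Before mem[d + 2] := cnt + 3: (3*q + val ≥ 0 ∧ 2*q ≤ -9 ∧ (3*cnt ≤ 7 → 3*val ≤ -1)) → (¬(3*j > -3 ∧ tab[0] + 2*store(mem, d + 2, cnt + 3)[j] + 2*q ≥ -4))
Before q := 3*q: (9*q + val ≥ 0 ∧ 6*q ≤ -9 ∧ (3*cnt ≤ 7 → 3*val ≤ -1)) → (¬(3*j > -3 ∧ tab[0] + 2*store(mem, d + 2, cnt + 3)[j] + 6*q ≥ -4))
Before assert 2*q + 2*d + 8 > -5: 2*d + 2*q > -13 ∧ ((9*q + val ≥ 0 ∧ 6*q ≤ -9 ∧ (3*cnt ≤ 7 → 3*val ≤ -1)) → (¬(3*j > -3 ∧ tab[0] + 2*store(mem, d + 2, cnt + 3)[j] + 6*q ≥ -4)))
The weakest precondition is 2*d + 2*q > -13 ∧ ((9*q + val ≥ 0 ∧ 6*q ≤ -9 ∧ (3*cnt ≤ 7 → 3*val ≤ -1)) → (¬(3*j > -3 ∧ tab[0] + 2*store(mem, d + 2, cnt + 3)[j] + 6*q ≥ -4))).
Check whether 2*d + 2*q > -13 ∧ ((9*q + val ≥ 0 ∧ 6*q ≤ -9 ∧ (3*cnt ≤ 10 → 3*val ≤ -1)) → (¬(3*j > -3 ∧ tab[0] + 2*store(mem, d + 2, cnt + 3)[j] + 6*q ≥ -4))) implies it.
Countermodel: at the initial state cnt = 3, d = 0, j = 0, mem = {[0] = 0, [2] = 0, elsewhere 0}, q = -2, tab = {[0] = 8, [2] = 8, elsewhere 8}, val = 18, the precondition holds but the weakest precondition fails.
Answer: invalid


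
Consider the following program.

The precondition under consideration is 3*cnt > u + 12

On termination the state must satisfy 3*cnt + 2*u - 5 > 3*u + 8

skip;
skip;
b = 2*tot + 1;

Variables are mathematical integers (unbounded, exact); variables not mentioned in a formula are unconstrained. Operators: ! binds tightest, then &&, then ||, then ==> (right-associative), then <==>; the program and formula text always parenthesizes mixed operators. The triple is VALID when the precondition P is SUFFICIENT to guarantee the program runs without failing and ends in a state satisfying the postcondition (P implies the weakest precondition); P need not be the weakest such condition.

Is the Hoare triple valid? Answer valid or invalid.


Working backward. After the program, the postcondition 3*cnt + 2*u - 5 > 3*u + 8 must hold; in canonical form it is 3*cnt > u + 13.
Before b := 2*tot + 1: 3*cnt > u + 13
Before skip: 3*cnt > u + 13
Before skip: 3*cnt > u + 13
The weakest precondition is 3*cnt > u + 13.
Check whether 3*cnt > u + 12 implies it.
Countermodel: at the initial state cnt = 4, u = -1, the precondition holds but the weakest precondition fails.
Answer: invalid


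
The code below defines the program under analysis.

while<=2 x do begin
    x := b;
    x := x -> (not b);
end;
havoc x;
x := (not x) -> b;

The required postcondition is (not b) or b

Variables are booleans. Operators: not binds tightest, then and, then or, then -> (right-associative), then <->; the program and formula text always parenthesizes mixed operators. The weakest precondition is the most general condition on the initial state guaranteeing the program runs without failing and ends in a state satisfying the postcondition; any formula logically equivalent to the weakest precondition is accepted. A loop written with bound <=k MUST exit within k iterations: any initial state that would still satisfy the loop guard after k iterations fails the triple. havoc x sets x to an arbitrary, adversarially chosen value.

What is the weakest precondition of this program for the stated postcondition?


Working backward. After the program, the postcondition (not b) or b must hold; in canonical form it is true.
Before x := (not x) -> b: true
Before havoc x: true
Before the loop (bound <=2), unroll the exhaustion recursion (WP_0 = exit-now case; WP_j = one more guarded iteration, up to j = 2):
  WP_0: not x
  WP_1: x -> (not (b -> (not b)))
  WP_2: x -> ((b -> (not b)) -> (not (b -> (not b))))
So before the loop: x -> ((b -> (not b)) -> (not (b -> (not b))))
Answer: WP = x -> ((b -> (not b)) -> (not (b -> (not b))))


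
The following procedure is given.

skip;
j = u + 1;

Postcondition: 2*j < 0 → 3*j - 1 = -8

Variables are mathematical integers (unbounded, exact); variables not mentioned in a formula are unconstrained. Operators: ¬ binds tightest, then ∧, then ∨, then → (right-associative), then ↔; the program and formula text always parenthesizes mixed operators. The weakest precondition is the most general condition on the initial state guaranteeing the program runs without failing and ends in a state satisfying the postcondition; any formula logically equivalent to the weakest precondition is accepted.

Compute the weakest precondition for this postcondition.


Working backward. After the program, the postcondition 2*j < 0 → 3*j - 1 = -8 must hold; in canonical form it is 2*j < 0 → 3*j = -7.
Before j := u + 1: 2*u < -2 → 3*u = -10
Before skip: 2*u < -2 → 3*u = -10
Answer: WP = 2*u < -2 → 3*u = -10


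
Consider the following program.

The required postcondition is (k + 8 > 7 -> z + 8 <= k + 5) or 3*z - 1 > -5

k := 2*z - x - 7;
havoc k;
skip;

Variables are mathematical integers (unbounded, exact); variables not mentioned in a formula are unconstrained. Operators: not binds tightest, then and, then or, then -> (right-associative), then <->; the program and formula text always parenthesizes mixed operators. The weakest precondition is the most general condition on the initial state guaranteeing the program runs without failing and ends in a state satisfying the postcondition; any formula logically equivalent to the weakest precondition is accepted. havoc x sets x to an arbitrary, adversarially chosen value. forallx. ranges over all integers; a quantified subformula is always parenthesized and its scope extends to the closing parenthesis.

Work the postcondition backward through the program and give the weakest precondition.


Working backward. After the program, the postcondition (k + 8 > 7 -> z + 8 <= k + 5) or 3*z - 1 > -5 must hold; in canonical form it is (k > -1 -> z <= k - 3) or 3*z > -4.
Before skip: (k > -1 -> z <= k - 3) or 3*z > -4
Before havoc k: forall k_1. ((k_1 > -1 -> z <= k_1 - 3) or 3*z > -4)
Before k := 2*z - x - 7: forall k_1. ((k_1 > -1 -> z <= k_1 - 3) or 3*z > -4)
Answer: WP = forall k_1. ((k_1 > -1 -> z <= k_1 - 3) or 3*z > -4)


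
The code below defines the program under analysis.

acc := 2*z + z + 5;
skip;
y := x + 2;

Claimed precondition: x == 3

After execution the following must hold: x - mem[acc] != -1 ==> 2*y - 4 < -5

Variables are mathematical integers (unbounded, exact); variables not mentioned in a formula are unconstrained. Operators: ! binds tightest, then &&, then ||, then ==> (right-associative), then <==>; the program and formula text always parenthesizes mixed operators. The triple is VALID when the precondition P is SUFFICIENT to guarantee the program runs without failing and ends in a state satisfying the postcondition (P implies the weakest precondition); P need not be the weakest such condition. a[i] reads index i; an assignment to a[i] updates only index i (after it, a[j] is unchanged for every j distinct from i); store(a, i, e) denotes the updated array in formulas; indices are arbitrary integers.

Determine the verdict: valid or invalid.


Working backward. After the program, the postcondition x - mem[acc] != -1 ==> 2*y - 4 < -5 must hold; in canonical form it is x != mem[acc] - 1 ==> 2*y < -1.
Before y := x + 2: x != mem[acc] - 1 ==> 2*x < -5
Before skip: x != mem[acc] - 1 ==> 2*x < -5
Before acc := 2*z + z + 5: x != mem[3*z + 5] - 1 ==> 2*x < -5
The weakest precondition is x != mem[3*z + 5] - 1 ==> 2*x < -5.
Check whether x == 3 implies it.
Countermodel: at the initial state mem = {[5] = 5, elsewhere 5}, x = 3, z = 0, the precondition holds but the weakest precondition fails.
Answer: invalid


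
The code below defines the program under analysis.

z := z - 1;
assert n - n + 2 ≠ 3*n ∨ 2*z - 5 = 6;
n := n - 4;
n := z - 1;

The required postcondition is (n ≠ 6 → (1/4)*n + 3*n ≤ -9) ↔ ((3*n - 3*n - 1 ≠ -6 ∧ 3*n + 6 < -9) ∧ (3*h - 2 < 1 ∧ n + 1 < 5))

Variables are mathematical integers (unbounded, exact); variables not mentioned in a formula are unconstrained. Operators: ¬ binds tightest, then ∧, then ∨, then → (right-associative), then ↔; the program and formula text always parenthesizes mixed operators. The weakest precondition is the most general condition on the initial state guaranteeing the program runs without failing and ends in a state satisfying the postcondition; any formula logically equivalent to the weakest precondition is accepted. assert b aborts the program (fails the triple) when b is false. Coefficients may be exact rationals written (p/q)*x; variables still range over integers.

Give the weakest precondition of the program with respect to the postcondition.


Working backward. After the program, the postcondition (n ≠ 6 → (1/4)*n + 3*n ≤ -9) ↔ ((3*n - 3*n - 1 ≠ -6 ∧ 3*n + 6 < -9) ∧ (3*h - 2 < 1 ∧ n + 1 < 5)) must hold; in canonical form it is (n ≠ 6 → (13/4)*n ≤ -9) ↔ (3*n < -15 ∧ 3*h < 3 ∧ n < 4).
Before n := z - 1: (z ≠ 7 → (13/4)*z ≤ -23/4) ↔ (3*z < -12 ∧ 3*h < 3 ∧ z < 5)
Before n := n - 4: (z ≠ 7 → (13/4)*z ≤ -23/4) ↔ (3*z < -12 ∧ 3*h < 3 ∧ z < 5)
Before assert n - n + 2 ≠ 3*n ∨ 2*z - 5 = 6: (3*n ≠ 2 ∨ 2*z = 11) ∧ ((z ≠ 7 → (13/4)*z ≤ -23/4) ↔ (3*z < -12 ∧ 3*h < 3 ∧ z < 5))
Before z := z - 1: (3*n ≠ 2 ∨ 2*z = 13) ∧ ((z ≠ 8 → (13/4)*z ≤ -5/2) ↔ (3*z < -9 ∧ 3*h < 3 ∧ z < 6))
Answer: WP = (3*n ≠ 2 ∨ 2*z = 13) ∧ ((z ≠ 8 → (13/4)*z ≤ -5/2) ↔ (3*z < -9 ∧ 3*h < 3 ∧ z < 6))


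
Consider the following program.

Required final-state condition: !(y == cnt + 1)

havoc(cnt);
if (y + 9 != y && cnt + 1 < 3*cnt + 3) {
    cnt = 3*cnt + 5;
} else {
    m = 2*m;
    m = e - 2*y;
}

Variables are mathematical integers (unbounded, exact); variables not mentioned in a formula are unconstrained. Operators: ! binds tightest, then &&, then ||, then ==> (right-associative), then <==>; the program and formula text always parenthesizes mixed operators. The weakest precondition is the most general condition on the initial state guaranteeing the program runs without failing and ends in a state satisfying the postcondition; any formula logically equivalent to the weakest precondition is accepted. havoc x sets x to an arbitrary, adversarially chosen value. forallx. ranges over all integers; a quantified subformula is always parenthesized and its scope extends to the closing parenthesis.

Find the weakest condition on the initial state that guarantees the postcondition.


Working backward. After the program, !(y == cnt + 1) must hold.
Then branch requires !(y == 3*cnt + 6); else branch requires !(y == cnt + 1).
Before the if: (2*cnt > -2 ==> (!(y == 3*cnt + 6))) && ((!(2*cnt > -2)) ==> (!(y == cnt + 1)))
Before havoc cnt: forall cnt_1. ((2*cnt_1 > -2 ==> (!(y == 3*cnt_1 + 6))) && ((!(2*cnt_1 > -2)) ==> (!(y == cnt_1 + 1))))
Answer: WP = forall cnt_1. ((2*cnt_1 > -2 ==> (!(y == 3*cnt_1 + 6))) && ((!(2*cnt_1 > -2)) ==> (!(y == cnt_1 + 1))))


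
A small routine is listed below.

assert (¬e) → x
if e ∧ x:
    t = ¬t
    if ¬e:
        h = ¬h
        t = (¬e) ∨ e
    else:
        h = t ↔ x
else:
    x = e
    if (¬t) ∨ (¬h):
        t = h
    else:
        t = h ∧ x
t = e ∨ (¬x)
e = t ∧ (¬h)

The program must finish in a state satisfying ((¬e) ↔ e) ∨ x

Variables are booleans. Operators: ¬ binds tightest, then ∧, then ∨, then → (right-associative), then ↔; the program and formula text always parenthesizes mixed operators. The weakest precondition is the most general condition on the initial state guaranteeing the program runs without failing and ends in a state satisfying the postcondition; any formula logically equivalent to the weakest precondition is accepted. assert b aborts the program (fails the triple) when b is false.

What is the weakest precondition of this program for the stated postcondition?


Working backward. After the program, ((¬e) ↔ e) ∨ x must hold.
Before e := t ∧ (¬h): ((¬(t ∧ (¬h))) ↔ (t ∧ (¬h))) ∨ x
Before t := e ∨ (¬x): ((¬((e ∨ (¬x)) ∧ (¬h))) ↔ ((e ∨ (¬x)) ∧ (¬h))) ∨ x
Then branch requires ((¬e) → (((¬((e ∨ (¬x)) ∧ h)) ↔ ((e ∨ (¬x)) ∧ h)) ∨ x)) ∧ (e → (((¬((e ∨ (¬x)) ∧ (¬((¬t) ↔ x)))) ↔ ((e ∨ (¬x)) ∧ (¬((¬t) ↔ x)))) ∨ x)); else branch requires (((¬t) ∨ (¬h)) → ((h ↔ (¬h)) ∨ e)) ∧ ((¬((¬t) ∨ (¬h))) → ((h ↔ (¬h)) ∨ e)).
Before the if: ((e ∧ x) → (((¬e) → (((¬((e ∨ (¬x)) ∧ h)) ↔ ((e ∨ (¬x)) ∧ h)) ∨ x)) ∧ (e → (((¬((e ∨ (¬x)) ∧ (¬((¬t) ↔ x)))) ↔ ((e ∨ (¬x)) ∧ (¬((¬t) ↔ x)))) ∨ x)))) ∧ ((¬(e ∧ x)) → ((((¬t) ∨ (¬h)) → ((h ↔ (¬h)) ∨ e)) ∧ ((¬((¬t) ∨ (¬h))) → ((h ↔ (¬h)) ∨ e))))
Before assert (¬e) → x: ((¬e) → x) ∧ ((e ∧ x) → (((¬e) → (((¬((e ∨ (¬x)) ∧ h)) ↔ ((e ∨ (¬x)) ∧ h)) ∨ x)) ∧ (e → (((¬((e ∨ (¬x)) ∧ (¬((¬t) ↔ x)))) ↔ ((e ∨ (¬x)) ∧ (¬((¬t) ↔ x)))) ∨ x)))) ∧ ((¬(e ∧ x)) → ((((¬t) ∨ (¬h)) → ((h ↔ (¬h)) ∨ e)) ∧ ((¬((¬t) ∨ (¬h))) → ((h ↔ (¬h)) ∨ e))))
Answer: WP = ((¬e) → x) ∧ ((e ∧ x) → (((¬e) → (((¬((e ∨ (¬x)) ∧ h)) ↔ ((e ∨ (¬x)) ∧ h)) ∨ x)) ∧ (e → (((¬((e ∨ (¬x)) ∧ (¬((¬t) ↔ x)))) ↔ ((e ∨ (¬x)) ∧ (¬((¬t) ↔ x)))) ∨ x)))) ∧ ((¬(e ∧ x)) → ((((¬t) ∨ (¬h)) → ((h ↔ (¬h)) ∨ e)) ∧ ((¬((¬t) ∨ (¬h))) → ((h ↔ (¬h)) ∨ e))))


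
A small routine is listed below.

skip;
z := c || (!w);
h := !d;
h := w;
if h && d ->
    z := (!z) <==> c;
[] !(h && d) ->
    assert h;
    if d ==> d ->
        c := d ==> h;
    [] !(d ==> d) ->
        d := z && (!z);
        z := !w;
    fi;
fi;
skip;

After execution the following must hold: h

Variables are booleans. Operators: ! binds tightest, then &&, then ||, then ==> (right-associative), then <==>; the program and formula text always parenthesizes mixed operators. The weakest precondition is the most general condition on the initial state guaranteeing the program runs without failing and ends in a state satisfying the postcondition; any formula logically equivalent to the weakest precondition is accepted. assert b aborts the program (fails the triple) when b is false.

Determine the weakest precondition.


Working backward. After the program, h must hold.
Before skip: h
Then branch requires h; else branch requires h.
Before the if: ((h && d) ==> h) && ((!(h && d)) ==> h)
Before h := w: ((w && d) ==> w) && ((!(w && d)) ==> w)
Before h := !d: ((w && d) ==> w) && ((!(w && d)) ==> w)
Before z := c || (!w): ((w && d) ==> w) && ((!(w && d)) ==> w)
Before skip: ((w && d) ==> w) && ((!(w && d)) ==> w)
Answer: WP = ((w && d) ==> w) && ((!(w && d)) ==> w)


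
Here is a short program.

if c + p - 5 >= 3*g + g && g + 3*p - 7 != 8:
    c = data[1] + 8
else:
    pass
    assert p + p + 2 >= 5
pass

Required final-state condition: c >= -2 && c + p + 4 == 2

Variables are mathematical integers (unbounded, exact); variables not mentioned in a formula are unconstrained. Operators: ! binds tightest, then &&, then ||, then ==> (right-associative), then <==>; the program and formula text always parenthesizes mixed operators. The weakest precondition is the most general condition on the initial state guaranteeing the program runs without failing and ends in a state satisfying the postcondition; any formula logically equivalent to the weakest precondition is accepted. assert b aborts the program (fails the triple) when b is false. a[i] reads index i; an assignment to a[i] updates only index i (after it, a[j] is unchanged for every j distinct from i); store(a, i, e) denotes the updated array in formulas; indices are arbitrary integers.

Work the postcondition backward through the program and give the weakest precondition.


Working backward. After the program, the postcondition c >= -2 && c + p + 4 == 2 must hold; in canonical form it is c >= -2 && c + p == -2.
Before skip: c >= -2 && c + p == -2
Then branch requires data[1] >= -10 && data[1] + p == -10; else branch requires 2*p >= 3 && c >= -2 && c + p == -2.
Before the if: ((c + p >= 4*g + 5 && g + 3*p != 15) ==> (data[1] >= -10 && data[1] + p == -10)) && ((!(c + p >= 4*g + 5 && g + 3*p != 15)) ==> (2*p >= 3 && c >= -2 && c + p == -2))
Answer: WP = ((c + p >= 4*g + 5 && g + 3*p != 15) ==> (data[1] >= -10 && data[1] + p == -10)) && ((!(c + p >= 4*g + 5 && g + 3*p != 15)) ==> (2*p >= 3 && c >= -2 && c + p == -2))


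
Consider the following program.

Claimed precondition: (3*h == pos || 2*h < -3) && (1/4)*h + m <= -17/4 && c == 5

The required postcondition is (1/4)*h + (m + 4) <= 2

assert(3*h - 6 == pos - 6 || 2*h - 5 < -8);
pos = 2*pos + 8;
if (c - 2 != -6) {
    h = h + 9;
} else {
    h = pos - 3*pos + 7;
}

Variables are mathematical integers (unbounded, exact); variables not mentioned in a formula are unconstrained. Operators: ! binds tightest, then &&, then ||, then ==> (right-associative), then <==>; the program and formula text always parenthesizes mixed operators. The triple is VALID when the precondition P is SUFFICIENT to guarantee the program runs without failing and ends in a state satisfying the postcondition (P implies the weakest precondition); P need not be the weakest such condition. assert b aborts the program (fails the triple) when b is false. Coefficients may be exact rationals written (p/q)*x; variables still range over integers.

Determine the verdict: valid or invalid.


Working backward. After the program, the postcondition (1/4)*h + (m + 4) <= 2 must hold; in canonical form it is (1/4)*h + m <= -2.
Then branch requires (1/4)*h + m <= -17/4; else branch requires m <= (1/2)*pos - 15/4.
Before the if: (c != -4 ==> (1/4)*h + m <= -17/4) && ((!(c != -4)) ==> m <= (1/2)*pos - 15/4)
Before pos := 2*pos + 8: (c != -4 ==> (1/4)*h + m <= -17/4) && ((!(c != -4)) ==> m <= pos + 1/4)
Before assert 3*h - 6 == pos - 6 || 2*h - 5 < -8: (3*h == pos || 2*h < -3) && (c != -4 ==> (1/4)*h + m <= -17/4) && ((!(c != -4)) ==> m <= pos + 1/4)
The weakest precondition is (3*h == pos || 2*h < -3) && (c != -4 ==> (1/4)*h + m <= -17/4) && ((!(c != -4)) ==> m <= pos + 1/4).
Check whether (3*h == pos || 2*h < -3) && (1/4)*h + m <= -17/4 && c == 5 implies it.
Every state satisfying the precondition satisfies the weakest precondition: the implication holds.
Answer: valid
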